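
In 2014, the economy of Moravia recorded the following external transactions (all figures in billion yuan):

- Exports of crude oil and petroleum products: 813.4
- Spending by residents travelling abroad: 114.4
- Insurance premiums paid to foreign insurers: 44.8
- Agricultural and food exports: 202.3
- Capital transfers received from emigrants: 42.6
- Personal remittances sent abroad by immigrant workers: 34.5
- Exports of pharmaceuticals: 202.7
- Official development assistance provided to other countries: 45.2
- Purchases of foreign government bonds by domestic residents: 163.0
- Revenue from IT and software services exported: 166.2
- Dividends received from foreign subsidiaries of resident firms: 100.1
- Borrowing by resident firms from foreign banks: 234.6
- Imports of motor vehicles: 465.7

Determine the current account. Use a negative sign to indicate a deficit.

Goods: 813.4 + 202.3 - 465.7 + 202.7 = 752.7
Services: 166.2 - 44.8 - 114.4 = 7.0
Primary income: 100.1
Secondary income: -34.5 - 45.2 = -79.7
Current account = 752.7 + 7.0 + 100.1 + (-79.7) = 780.1
(Excluded from the current account — capital account: capital transfers received from emigrants 42.6; financial account: purchases of foreign government bonds by domestic residents 163.0, borrowing by resident firms from foreign banks 234.6.)

780.1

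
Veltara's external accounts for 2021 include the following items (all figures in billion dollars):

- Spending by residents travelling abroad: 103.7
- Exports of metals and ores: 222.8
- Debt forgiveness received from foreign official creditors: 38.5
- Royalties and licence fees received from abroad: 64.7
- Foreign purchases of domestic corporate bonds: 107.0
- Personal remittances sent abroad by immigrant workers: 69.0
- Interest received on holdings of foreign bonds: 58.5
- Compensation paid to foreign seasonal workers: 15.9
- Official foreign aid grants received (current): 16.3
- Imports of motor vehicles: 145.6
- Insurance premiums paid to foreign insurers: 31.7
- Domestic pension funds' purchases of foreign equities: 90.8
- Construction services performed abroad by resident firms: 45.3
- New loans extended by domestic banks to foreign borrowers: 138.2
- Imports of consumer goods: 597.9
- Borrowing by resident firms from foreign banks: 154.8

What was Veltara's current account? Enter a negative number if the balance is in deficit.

Goods: -145.6 - 597.9 + 222.8 = -520.7
Services: 64.7 + 45.3 - 103.7 - 31.7 = -25.4
Primary income: 58.5 - 15.9 = 42.6
Secondary income: -69.0 + 16.3 = -52.7
Current account = (-520.7) + (-25.4) + 42.6 + (-52.7) = -556.2
(Excluded from the current account — capital account: debt forgiveness received from foreign official creditors 38.5; financial account: foreign purchases of domestic corporate bonds 107.0, domestic pension funds' purchases of foreign equities 90.8, new loans extended by domestic banks to foreign borrowers 138.2, borrowing by resident firms from foreign banks 154.8.)

-556.2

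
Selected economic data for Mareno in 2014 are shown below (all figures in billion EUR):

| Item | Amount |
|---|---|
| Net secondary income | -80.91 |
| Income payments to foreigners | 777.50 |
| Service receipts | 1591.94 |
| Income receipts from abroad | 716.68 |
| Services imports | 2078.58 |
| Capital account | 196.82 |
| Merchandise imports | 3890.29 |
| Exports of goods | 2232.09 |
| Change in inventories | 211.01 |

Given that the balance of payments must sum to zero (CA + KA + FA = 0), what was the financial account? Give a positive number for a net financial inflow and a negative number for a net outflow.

Goods balance = 2232.09 - 3890.29 = -1658.20
Services balance = 1591.94 - 2078.58 = -486.64
Trade balance (goods + services) = -1658.20 + (-486.64) = -2144.84
Net primary income = 716.68 - 777.50 = -60.82
Net secondary income = -80.91
Current account = -2144.84 + (-60.82) + (-80.91) = -2286.57
Financial account = -(-2286.57 + 196.82) = 2089.75

2089.75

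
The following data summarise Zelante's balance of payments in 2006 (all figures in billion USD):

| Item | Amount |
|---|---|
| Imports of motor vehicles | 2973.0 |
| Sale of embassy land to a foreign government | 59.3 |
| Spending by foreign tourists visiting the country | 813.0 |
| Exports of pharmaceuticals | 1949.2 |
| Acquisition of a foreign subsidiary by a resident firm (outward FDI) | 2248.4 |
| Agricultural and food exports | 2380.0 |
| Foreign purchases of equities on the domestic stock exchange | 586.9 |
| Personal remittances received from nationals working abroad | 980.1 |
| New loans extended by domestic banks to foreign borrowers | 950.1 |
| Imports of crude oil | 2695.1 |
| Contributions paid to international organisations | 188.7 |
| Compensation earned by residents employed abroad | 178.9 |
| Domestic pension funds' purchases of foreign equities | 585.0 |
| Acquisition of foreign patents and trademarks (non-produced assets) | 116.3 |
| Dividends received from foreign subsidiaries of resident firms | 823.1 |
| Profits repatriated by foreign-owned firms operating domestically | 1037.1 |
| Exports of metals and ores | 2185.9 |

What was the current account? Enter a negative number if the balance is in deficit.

Goods: 2380.0 - 2973.0 + 2185.9 - 2695.1 + 1949.2 = 847.0
Services: 813.0
Primary income: 178.9 - 1037.1 + 823.1 = -35.1
Secondary income: -188.7 + 980.1 = 791.4
Current account = 847.0 + 813.0 + (-35.1) + 791.4 = 2416.3
(Excluded from the current account — capital account: sale of embassy land to a foreign government 59.3, acquisition of foreign patents and trademarks (non-produced assets) 116.3; financial account: acquisition of a foreign subsidiary by a resident firm (outward FDI) 2248.4, foreign purchases of equities on the domestic stock exchange 586.9, new loans extended by domestic banks to foreign borrowers 950.1, domestic pension funds' purchases of foreign equities 585.0.)

2416.3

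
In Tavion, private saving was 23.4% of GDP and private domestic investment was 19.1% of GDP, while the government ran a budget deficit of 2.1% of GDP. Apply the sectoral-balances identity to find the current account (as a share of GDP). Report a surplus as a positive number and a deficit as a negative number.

By the sectoral-balances identity, CA = (S_private - I) + (T - G).
Private balance = 23.4 - 19.1 = 4.3
Government balance (T - G) = -2.1
CA = 4.3 + (-2.1) = 2.2

2.2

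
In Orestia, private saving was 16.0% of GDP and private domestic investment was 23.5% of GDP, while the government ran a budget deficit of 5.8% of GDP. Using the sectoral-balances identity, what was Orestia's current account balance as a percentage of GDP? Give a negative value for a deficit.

-13.3

By the sectoral-balances identity, CA = (S_private - I) + (T - G).
Private balance = 16.0 - 23.5 = -7.5
Government balance (T - G) = -5.8
CA = -7.5 + (-5.8) = -13.3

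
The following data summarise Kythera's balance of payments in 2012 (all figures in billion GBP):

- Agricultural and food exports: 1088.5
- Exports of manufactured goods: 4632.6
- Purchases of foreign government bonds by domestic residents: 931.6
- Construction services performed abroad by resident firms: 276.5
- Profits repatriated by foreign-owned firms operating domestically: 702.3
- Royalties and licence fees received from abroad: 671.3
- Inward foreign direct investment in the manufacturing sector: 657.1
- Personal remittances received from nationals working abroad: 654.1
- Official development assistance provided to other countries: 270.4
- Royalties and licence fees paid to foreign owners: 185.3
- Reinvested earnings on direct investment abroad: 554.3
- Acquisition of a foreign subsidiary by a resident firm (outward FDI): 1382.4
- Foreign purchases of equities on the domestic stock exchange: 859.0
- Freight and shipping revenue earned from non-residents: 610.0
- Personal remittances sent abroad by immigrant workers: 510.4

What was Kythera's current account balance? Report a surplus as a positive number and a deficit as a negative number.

Goods: 4632.6 + 1088.5 = 5721.1
Services: -185.3 + 610.0 + 276.5 + 671.3 = 1372.5
Primary income: -702.3 + 554.3 = -148.0
Secondary income: -270.4 - 510.4 + 654.1 = -126.7
Current account = 5721.1 + 1372.5 + (-148.0) + (-126.7) = 6818.9
(Excluded from the current account — financial account: purchases of foreign government bonds by domestic residents 931.6, inward foreign direct investment in the manufacturing sector 657.1, acquisition of a foreign subsidiary by a resident firm (outward FDI) 1382.4, foreign purchases of equities on the domestic stock exchange 859.0.)

6818.9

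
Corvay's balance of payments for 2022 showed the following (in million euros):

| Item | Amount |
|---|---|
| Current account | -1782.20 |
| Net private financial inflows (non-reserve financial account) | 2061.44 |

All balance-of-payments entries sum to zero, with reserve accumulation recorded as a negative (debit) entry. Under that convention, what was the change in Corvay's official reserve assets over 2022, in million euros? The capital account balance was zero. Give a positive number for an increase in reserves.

279.24

Official reserve transactions balance = -((-1782.20) + 2061.44) = -279.24
An accumulation of reserves is recorded as a debit (negative entry), so the change in the stock of reserves is the negative of that balance.
Change in official reserves = -(-279.24) = 279.24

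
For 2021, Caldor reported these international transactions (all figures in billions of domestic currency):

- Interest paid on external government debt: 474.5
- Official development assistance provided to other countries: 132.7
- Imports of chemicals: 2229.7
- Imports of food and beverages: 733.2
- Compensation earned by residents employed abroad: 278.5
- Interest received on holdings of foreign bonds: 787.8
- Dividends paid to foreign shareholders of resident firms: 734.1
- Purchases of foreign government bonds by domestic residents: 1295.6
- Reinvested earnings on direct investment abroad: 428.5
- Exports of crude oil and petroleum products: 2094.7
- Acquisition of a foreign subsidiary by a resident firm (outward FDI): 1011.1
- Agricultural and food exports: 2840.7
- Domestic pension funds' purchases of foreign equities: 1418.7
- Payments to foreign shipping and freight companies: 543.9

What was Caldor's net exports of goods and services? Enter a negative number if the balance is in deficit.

Goods: -733.2 - 2229.7 + 2840.7 + 2094.7 = 1972.5
Services: -543.9
Trade balance = 1972.5 + (-543.9) = 1428.6
(Excluded from the trade balance — primary income: interest paid on external government debt 474.5, compensation earned by residents employed abroad 278.5, interest received on holdings of foreign bonds 787.8, dividends paid to foreign shareholders of resident firms 734.1, reinvested earnings on direct investment abroad 428.5; secondary income: official development assistance provided to other countries 132.7; financial account: purchases of foreign government bonds by domestic residents 1295.6, acquisition of a foreign subsidiary by a resident firm (outward FDI) 1011.1, domestic pension funds' purchases of foreign equities 1418.7.)

1428.6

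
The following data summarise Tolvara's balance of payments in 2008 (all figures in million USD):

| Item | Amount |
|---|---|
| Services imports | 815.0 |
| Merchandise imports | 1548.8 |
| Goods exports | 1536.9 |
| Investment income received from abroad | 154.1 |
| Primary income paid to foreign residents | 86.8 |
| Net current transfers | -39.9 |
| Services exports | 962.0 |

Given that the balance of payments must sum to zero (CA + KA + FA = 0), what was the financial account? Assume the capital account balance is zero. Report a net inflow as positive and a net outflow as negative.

-162.5

Goods balance = 1536.9 - 1548.8 = -11.9
Services balance = 962.0 - 815.0 = 147.0
Trade balance (goods + services) = -11.9 + 147.0 = 135.1
Net primary income = 154.1 - 86.8 = 67.3
Net secondary income = -39.9
Current account = 135.1 + 67.3 + (-39.9) = 162.5
Financial account = -(162.5) = -162.5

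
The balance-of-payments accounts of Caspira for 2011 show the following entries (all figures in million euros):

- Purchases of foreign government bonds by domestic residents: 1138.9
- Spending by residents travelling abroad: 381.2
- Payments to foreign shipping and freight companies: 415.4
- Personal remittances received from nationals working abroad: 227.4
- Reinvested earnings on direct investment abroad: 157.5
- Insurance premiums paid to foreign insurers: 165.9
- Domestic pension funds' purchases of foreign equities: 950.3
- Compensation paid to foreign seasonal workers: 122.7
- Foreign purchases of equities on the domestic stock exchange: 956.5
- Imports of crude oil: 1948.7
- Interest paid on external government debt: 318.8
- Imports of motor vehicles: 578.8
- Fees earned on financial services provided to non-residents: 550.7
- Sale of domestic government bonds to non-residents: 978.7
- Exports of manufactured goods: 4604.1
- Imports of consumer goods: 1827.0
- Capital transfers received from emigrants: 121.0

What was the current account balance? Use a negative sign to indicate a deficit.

Goods: -578.8 + 4604.1 - 1827.0 - 1948.7 = 249.6
Services: -381.2 - 165.9 - 415.4 + 550.7 = -411.8
Primary income: -122.7 + 157.5 - 318.8 = -284.0
Secondary income: 227.4
Current account = 249.6 + (-411.8) + (-284.0) + 227.4 = -218.8
(Excluded from the current account — financial account: purchases of foreign government bonds by domestic residents 1138.9, domestic pension funds' purchases of foreign equities 950.3, foreign purchases of equities on the domestic stock exchange 956.5, sale of domestic government bonds to non-residents 978.7; capital account: capital transfers received from emigrants 121.0.)

-218.8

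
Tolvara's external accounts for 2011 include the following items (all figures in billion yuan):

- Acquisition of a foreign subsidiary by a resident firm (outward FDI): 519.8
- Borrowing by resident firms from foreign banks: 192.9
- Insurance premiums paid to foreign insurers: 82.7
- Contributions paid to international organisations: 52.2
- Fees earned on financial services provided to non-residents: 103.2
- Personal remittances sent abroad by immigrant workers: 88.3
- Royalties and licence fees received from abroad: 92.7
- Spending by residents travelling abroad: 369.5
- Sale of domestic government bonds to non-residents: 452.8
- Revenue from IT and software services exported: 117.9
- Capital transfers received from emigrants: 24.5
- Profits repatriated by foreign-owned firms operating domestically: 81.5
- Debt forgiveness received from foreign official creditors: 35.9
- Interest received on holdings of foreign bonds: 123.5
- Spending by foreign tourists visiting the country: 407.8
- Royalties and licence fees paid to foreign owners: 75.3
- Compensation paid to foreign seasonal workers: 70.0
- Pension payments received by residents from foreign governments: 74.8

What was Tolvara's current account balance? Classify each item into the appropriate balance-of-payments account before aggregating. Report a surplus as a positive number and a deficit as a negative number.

Services: 103.2 - 369.5 + 117.9 - 82.7 + 407.8 - 75.3 + 92.7 = 194.1
Primary income: 123.5 - 70.0 - 81.5 = -28.0
Secondary income: -52.2 - 88.3 + 74.8 = -65.7
Current account = 194.1 + (-28.0) + (-65.7) = 100.4
(Excluded from the current account — financial account: acquisition of a foreign subsidiary by a resident firm (outward FDI) 519.8, borrowing by resident firms from foreign banks 192.9, sale of domestic government bonds to non-residents 452.8; capital account: capital transfers received from emigrants 24.5, debt forgiveness received from foreign official creditors 35.9.)

100.4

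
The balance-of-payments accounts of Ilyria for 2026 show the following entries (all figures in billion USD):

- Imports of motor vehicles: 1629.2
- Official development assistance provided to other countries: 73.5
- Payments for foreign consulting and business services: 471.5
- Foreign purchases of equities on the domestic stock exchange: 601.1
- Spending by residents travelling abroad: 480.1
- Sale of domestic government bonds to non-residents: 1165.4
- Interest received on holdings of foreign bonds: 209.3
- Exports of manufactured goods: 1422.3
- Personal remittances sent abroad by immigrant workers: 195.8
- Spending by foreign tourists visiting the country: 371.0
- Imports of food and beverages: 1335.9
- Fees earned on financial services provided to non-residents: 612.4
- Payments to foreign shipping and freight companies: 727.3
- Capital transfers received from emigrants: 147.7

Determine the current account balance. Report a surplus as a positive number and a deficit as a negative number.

-2298.3

Goods: -1629.2 - 1335.9 + 1422.3 = -1542.8
Services: -480.1 + 371.0 - 471.5 - 727.3 + 612.4 = -695.5
Primary income: 209.3
Secondary income: -195.8 - 73.5 = -269.3
Current account = (-1542.8) + (-695.5) + 209.3 + (-269.3) = -2298.3
(Excluded from the current account — financial account: foreign purchases of equities on the domestic stock exchange 601.1, sale of domestic government bonds to non-residents 1165.4; capital account: capital transfers received from emigrants 147.7.)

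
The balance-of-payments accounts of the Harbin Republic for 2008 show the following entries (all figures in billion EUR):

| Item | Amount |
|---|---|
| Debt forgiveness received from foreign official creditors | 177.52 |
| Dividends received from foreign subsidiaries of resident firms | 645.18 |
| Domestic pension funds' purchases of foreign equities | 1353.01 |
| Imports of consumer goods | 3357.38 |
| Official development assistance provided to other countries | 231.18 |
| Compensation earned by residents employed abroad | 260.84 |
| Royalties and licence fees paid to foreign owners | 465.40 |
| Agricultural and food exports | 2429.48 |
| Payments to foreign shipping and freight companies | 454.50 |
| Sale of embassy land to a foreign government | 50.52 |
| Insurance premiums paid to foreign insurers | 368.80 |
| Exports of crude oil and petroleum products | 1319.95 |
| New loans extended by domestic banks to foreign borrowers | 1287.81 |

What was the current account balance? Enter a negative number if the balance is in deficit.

Goods: 2429.48 - 3357.38 + 1319.95 = 392.05
Services: -465.40 - 368.80 - 454.50 = -1288.70
Primary income: 260.84 + 645.18 = 906.02
Secondary income: -231.18
Current account = 392.05 + (-1288.70) + 906.02 + (-231.18) = -221.81
(Excluded from the current account — capital account: debt forgiveness received from foreign official creditors 177.52, sale of embassy land to a foreign government 50.52; financial account: domestic pension funds' purchases of foreign equities 1353.01, new loans extended by domestic banks to foreign borrowers 1287.81.)

-221.81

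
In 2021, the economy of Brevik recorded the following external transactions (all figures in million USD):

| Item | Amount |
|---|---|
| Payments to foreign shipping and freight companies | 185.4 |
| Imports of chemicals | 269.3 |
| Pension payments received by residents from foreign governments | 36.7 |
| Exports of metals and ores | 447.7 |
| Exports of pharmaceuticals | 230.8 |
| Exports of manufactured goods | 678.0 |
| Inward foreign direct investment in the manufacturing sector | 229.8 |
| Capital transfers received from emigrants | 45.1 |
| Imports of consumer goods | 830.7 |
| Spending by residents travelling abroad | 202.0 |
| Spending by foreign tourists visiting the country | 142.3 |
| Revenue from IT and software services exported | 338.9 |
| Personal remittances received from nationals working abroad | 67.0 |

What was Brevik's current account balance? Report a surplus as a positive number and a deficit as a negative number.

454.0

Goods: -830.7 + 678.0 + 230.8 + 447.7 - 269.3 = 256.5
Services: -185.4 + 338.9 + 142.3 - 202.0 = 93.8
Secondary income: 36.7 + 67.0 = 103.7
Current account = 256.5 + 93.8 + 103.7 = 454.0
(Excluded from the current account — financial account: inward foreign direct investment in the manufacturing sector 229.8; capital account: capital transfers received from emigrants 45.1.)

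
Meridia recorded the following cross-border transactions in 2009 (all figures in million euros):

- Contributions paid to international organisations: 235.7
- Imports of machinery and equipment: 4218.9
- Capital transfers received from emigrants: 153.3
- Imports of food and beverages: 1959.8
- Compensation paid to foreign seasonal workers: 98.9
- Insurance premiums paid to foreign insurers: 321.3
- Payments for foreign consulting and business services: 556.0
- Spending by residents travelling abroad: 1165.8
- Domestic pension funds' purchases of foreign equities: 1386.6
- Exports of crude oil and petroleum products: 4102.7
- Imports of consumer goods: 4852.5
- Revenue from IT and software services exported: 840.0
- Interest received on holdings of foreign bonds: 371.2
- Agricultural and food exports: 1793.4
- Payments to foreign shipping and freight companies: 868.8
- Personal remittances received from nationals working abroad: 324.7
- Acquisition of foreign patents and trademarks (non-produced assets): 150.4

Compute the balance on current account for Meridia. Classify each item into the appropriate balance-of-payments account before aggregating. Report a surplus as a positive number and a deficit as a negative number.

Goods: -1959.8 + 1793.4 - 4852.5 - 4218.9 + 4102.7 = -5135.1
Services: 840.0 - 321.3 - 868.8 - 556.0 - 1165.8 = -2071.9
Primary income: -98.9 + 371.2 = 272.3
Secondary income: 324.7 - 235.7 = 89.0
Current account = (-5135.1) + (-2071.9) + 272.3 + 89.0 = -6845.7
(Excluded from the current account — capital account: capital transfers received from emigrants 153.3, acquisition of foreign patents and trademarks (non-produced assets) 150.4; financial account: domestic pension funds' purchases of foreign equities 1386.6.)

-6845.7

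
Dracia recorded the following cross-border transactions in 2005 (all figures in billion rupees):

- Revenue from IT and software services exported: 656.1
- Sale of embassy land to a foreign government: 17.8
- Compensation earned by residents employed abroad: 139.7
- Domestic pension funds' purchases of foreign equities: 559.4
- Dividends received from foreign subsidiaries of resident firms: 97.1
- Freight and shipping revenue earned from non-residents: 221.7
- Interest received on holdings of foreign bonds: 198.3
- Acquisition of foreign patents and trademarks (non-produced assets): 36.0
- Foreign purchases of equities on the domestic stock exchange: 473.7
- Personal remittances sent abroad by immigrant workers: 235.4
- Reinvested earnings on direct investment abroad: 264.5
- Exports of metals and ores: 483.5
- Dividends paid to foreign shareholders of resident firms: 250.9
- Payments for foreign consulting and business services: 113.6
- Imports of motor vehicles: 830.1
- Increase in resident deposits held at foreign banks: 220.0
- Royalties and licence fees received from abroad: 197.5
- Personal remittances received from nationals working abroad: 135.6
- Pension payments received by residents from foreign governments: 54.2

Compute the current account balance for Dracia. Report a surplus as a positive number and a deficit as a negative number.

1018.2

Goods: 483.5 - 830.1 = -346.6
Services: 221.7 + 197.5 - 113.6 + 656.1 = 961.7
Primary income: 97.1 + 264.5 - 250.9 + 198.3 + 139.7 = 448.7
Secondary income: -235.4 + 135.6 + 54.2 = -45.6
Current account = (-346.6) + 961.7 + 448.7 + (-45.6) = 1018.2
(Excluded from the current account — capital account: sale of embassy land to a foreign government 17.8, acquisition of foreign patents and trademarks (non-produced assets) 36.0; financial account: domestic pension funds' purchases of foreign equities 559.4, foreign purchases of equities on the domestic stock exchange 473.7, increase in resident deposits held at foreign banks 220.0.)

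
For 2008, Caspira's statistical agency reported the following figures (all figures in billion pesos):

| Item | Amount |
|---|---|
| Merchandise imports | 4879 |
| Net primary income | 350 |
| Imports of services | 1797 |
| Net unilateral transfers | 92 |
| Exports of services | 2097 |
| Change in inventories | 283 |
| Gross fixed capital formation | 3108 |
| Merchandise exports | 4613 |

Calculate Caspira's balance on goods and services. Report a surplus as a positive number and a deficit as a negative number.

Goods balance = 4613 - 4879 = -266
Services balance = 2097 - 1797 = 300
Trade balance (goods + services) = -266 + 300 = 34

34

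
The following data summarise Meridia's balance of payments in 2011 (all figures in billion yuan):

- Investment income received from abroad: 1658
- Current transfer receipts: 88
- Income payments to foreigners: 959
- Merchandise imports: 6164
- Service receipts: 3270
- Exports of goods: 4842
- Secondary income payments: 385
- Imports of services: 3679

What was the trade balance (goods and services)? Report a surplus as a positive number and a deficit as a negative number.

Goods balance = 4842 - 6164 = -1322
Services balance = 3270 - 3679 = -409
Trade balance (goods + services) = -1322 + (-409) = -1731

-1731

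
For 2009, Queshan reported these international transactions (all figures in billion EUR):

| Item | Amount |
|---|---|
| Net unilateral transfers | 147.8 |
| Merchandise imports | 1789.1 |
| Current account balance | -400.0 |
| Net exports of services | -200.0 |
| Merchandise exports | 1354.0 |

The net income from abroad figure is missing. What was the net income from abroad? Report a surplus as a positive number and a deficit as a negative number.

Current account = goods balance + services balance + net primary income + net secondary income
Sum of the known components = -487.3
Net income from abroad = CA - (known components) = -400.0 - (-487.3) = 87.3

87.3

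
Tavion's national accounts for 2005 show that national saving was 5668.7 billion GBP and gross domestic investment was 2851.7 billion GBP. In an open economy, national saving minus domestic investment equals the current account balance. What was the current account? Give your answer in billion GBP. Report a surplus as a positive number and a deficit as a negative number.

S - I = CA (net lending to the rest of the world).
CA = S - I = 5668.7 - 2851.7 = 2817.0

2817.0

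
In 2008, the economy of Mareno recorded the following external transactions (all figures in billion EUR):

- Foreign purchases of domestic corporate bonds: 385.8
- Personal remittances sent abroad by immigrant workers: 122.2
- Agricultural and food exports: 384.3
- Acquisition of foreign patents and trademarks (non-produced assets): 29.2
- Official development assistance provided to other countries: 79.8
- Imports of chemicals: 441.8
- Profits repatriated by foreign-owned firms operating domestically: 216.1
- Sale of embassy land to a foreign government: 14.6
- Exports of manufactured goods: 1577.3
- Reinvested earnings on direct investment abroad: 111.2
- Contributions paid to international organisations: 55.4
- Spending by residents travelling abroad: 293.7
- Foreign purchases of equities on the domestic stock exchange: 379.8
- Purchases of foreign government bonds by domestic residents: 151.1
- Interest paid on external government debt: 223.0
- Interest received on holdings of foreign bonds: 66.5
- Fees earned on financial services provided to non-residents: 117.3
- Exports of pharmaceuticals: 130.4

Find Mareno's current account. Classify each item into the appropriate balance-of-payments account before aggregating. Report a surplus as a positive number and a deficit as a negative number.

Goods: -441.8 + 1577.3 + 384.3 + 130.4 = 1650.2
Services: -293.7 + 117.3 = -176.4
Primary income: 111.2 - 223.0 - 216.1 + 66.5 = -261.4
Secondary income: -122.2 - 79.8 - 55.4 = -257.4
Current account = 1650.2 + (-176.4) + (-261.4) + (-257.4) = 955.0
(Excluded from the current account — financial account: foreign purchases of domestic corporate bonds 385.8, foreign purchases of equities on the domestic stock exchange 379.8, purchases of foreign government bonds by domestic residents 151.1; capital account: acquisition of foreign patents and trademarks (non-produced assets) 29.2, sale of embassy land to a foreign government 14.6.)

955.0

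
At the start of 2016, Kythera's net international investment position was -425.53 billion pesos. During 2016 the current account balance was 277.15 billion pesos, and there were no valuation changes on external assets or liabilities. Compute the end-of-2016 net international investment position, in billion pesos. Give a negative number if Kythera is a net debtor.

With no valuation effects, change in NIIP = current account = 277.15
End-of-year NIIP = -425.53 + 277.15 = -148.38

-148.38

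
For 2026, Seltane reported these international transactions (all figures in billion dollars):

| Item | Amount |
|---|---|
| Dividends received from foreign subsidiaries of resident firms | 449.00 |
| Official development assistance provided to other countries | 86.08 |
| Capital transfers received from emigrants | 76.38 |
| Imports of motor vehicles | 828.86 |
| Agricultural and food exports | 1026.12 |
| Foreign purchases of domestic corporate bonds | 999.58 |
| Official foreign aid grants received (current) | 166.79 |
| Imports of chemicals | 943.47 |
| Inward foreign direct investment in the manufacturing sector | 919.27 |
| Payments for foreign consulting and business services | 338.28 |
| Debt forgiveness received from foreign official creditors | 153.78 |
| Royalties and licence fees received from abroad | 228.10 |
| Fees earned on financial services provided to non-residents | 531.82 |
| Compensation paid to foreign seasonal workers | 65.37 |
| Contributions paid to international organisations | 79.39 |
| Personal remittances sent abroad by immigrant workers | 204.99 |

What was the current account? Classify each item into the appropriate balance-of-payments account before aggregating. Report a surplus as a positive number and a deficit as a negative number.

-144.61

Goods: -828.86 + 1026.12 - 943.47 = -746.21
Services: 531.82 + 228.10 - 338.28 = 421.64
Primary income: -65.37 + 449.00 = 383.63
Secondary income: -79.39 - 86.08 - 204.99 + 166.79 = -203.67
Current account = (-746.21) + 421.64 + 383.63 + (-203.67) = -144.61
(Excluded from the current account — capital account: capital transfers received from emigrants 76.38, debt forgiveness received from foreign official creditors 153.78; financial account: foreign purchases of domestic corporate bonds 999.58, inward foreign direct investment in the manufacturing sector 919.27.)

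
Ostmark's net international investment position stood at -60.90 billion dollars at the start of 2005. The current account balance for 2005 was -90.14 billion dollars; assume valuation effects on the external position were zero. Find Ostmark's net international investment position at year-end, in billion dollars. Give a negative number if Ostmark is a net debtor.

-151.04

With no valuation effects, change in NIIP = current account = -90.14
End-of-year NIIP = -60.90 + (-90.14) = -151.04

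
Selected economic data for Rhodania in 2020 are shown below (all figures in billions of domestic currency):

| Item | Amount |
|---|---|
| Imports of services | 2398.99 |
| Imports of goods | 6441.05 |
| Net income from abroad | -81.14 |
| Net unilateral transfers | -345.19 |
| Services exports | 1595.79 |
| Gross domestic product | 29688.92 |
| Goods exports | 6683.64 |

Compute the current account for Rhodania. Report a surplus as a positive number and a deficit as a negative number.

-986.94

Goods balance = 6683.64 - 6441.05 = 242.59
Services balance = 1595.79 - 2398.99 = -803.20
Trade balance (goods + services) = 242.59 + (-803.20) = -560.61
Net primary income = -81.14
Net secondary income = -345.19
Current account = -560.61 + (-81.14) + (-345.19) = -986.94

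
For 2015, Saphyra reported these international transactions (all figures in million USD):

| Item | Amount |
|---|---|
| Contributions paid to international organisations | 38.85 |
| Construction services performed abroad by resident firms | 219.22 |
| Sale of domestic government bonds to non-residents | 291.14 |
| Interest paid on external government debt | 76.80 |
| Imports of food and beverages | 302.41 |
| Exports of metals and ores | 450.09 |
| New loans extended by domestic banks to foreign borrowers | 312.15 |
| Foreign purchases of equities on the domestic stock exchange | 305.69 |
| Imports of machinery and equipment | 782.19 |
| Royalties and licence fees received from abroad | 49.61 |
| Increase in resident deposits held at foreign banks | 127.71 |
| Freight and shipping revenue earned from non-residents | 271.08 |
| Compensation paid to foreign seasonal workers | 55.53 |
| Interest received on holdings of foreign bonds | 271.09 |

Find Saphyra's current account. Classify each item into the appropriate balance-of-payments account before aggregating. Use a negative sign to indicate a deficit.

Goods: -782.19 - 302.41 + 450.09 = -634.51
Services: 49.61 + 271.08 + 219.22 = 539.91
Primary income: -76.80 + 271.09 - 55.53 = 138.76
Secondary income: -38.85
Current account = (-634.51) + 539.91 + 138.76 + (-38.85) = 5.31
(Excluded from the current account — financial account: sale of domestic government bonds to non-residents 291.14, new loans extended by domestic banks to foreign borrowers 312.15, foreign purchases of equities on the domestic stock exchange 305.69, increase in resident deposits held at foreign banks 127.71.)

5.31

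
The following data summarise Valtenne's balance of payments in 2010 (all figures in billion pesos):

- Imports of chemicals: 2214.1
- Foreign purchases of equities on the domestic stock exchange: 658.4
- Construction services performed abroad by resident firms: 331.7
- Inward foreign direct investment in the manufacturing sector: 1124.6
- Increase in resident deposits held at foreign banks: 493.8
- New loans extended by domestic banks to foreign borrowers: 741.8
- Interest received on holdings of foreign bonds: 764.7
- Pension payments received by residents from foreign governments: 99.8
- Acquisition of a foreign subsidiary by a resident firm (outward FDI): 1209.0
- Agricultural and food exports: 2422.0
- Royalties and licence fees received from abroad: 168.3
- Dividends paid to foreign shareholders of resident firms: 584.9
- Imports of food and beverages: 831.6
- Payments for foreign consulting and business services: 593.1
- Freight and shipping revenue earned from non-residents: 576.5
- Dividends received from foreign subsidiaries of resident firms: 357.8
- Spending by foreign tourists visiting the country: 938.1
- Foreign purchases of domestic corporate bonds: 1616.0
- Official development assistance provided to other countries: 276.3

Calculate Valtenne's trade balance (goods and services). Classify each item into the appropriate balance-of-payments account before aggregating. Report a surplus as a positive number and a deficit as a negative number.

797.8

Goods: 2422.0 - 2214.1 - 831.6 = -623.7
Services: 576.5 + 331.7 + 168.3 + 938.1 - 593.1 = 1421.5
Trade balance = -623.7 + 1421.5 = 797.8
(Excluded from the trade balance — financial account: foreign purchases of equities on the domestic stock exchange 658.4, inward foreign direct investment in the manufacturing sector 1124.6, increase in resident deposits held at foreign banks 493.8, new loans extended by domestic banks to foreign borrowers 741.8, acquisition of a foreign subsidiary by a resident firm (outward FDI) 1209.0, foreign purchases of domestic corporate bonds 1616.0; primary income: interest received on holdings of foreign bonds 764.7, dividends paid to foreign shareholders of resident firms 584.9, dividends received from foreign subsidiaries of resident firms 357.8; secondary income: pension payments received by residents from foreign governments 99.8, official development assistance provided to other countries 276.3.)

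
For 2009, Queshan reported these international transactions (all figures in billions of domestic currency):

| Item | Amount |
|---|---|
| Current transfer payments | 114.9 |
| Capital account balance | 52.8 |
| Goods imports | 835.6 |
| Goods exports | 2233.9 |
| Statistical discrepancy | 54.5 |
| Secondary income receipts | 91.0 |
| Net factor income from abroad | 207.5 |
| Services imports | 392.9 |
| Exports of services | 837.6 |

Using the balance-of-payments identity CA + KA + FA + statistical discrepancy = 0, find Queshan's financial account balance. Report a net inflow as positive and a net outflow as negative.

Goods balance = 2233.9 - 835.6 = 1398.3
Services balance = 837.6 - 392.9 = 444.7
Trade balance (goods + services) = 1398.3 + 444.7 = 1843.0
Net primary income = 207.5
Net secondary income = 91.0 - 114.9 = -23.9
Current account = 1843.0 + 207.5 + (-23.9) = 2026.6
Financial account = -(2026.6 + 52.8 + 54.5) = -2133.9

-2133.9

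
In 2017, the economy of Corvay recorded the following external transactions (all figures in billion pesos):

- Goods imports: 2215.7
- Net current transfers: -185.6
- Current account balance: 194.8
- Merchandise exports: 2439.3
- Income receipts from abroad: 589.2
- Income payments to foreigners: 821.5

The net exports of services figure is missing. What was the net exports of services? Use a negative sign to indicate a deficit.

Current account = goods balance + services balance + net primary income + net secondary income
Sum of the known components = -194.3
Net exports of services = CA - (known components) = 194.8 - (-194.3) = 389.1

389.1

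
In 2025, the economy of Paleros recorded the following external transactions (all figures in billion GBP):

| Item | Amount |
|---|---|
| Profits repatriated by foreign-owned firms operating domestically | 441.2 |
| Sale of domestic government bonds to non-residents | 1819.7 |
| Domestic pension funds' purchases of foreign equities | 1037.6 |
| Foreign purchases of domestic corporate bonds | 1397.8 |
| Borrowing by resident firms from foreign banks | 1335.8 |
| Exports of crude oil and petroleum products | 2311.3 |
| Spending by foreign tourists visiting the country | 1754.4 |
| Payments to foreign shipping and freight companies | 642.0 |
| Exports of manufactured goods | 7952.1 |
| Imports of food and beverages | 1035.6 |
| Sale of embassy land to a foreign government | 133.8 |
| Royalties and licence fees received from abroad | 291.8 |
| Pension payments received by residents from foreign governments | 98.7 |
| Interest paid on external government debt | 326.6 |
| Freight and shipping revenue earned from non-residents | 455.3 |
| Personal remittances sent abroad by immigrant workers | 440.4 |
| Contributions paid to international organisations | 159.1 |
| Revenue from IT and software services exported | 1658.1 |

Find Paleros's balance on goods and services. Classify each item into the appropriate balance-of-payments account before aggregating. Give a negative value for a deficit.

12745.4

Goods: 7952.1 + 2311.3 - 1035.6 = 9227.8
Services: 1754.4 + 455.3 + 1658.1 - 642.0 + 291.8 = 3517.6
Trade balance = 9227.8 + 3517.6 = 12745.4
(Excluded from the trade balance — primary income: profits repatriated by foreign-owned firms operating domestically 441.2, interest paid on external government debt 326.6; financial account: sale of domestic government bonds to non-residents 1819.7, domestic pension funds' purchases of foreign equities 1037.6, foreign purchases of domestic corporate bonds 1397.8, borrowing by resident firms from foreign banks 1335.8; capital account: sale of embassy land to a foreign government 133.8; secondary income: pension payments received by residents from foreign governments 98.7, personal remittances sent abroad by immigrant workers 440.4, contributions paid to international organisations 159.1.)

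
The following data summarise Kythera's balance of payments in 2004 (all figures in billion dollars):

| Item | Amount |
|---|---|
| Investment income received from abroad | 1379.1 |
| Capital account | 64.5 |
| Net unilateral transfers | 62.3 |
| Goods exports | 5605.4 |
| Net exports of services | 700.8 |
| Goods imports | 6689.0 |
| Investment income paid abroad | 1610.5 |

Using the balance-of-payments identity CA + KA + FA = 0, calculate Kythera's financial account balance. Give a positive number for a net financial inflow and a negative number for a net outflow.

487.4

Goods balance = 5605.4 - 6689.0 = -1083.6
Services balance = 700.8
Trade balance (goods + services) = -1083.6 + 700.8 = -382.8
Net primary income = 1379.1 - 1610.5 = -231.4
Net secondary income = 62.3
Current account = -382.8 + (-231.4) + 62.3 = -551.9
Financial account = -(-551.9 + 64.5) = 487.4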